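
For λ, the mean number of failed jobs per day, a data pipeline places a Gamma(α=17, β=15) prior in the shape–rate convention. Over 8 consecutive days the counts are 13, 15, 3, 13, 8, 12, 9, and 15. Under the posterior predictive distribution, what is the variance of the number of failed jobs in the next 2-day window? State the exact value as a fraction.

5250/529

Total count: 13 + 15 + 3 + 13 + 8 + 12 + 9 + 15 = 88.
Total exposure: 8 days.
Posterior: α' = 17 + 88 = 105, β' = 15 + 8 = 23.
The posterior predictive for a window of length T is Negative Binomial with variance T·α'·(β'+T)/β'² = 2·105·25/529 = 5250/529.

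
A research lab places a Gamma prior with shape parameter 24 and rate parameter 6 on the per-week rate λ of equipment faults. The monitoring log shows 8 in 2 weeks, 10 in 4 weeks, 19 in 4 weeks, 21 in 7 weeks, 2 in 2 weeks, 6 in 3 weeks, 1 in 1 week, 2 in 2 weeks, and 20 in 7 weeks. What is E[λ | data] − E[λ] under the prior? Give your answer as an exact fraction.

Total count: 8 + 10 + 19 + 21 + 2 + 6 + 1 + 2 + 20 = 89.
Total exposure: 2 + 4 + 4 + 7 + 2 + 3 + 1 + 2 + 7 = 32 weeks.
Gamma(α, β) with Poisson data over total exposure Σt gives posterior Gamma(α+Σx, β+Σt) = Gamma(113, 38).
Posterior mean = 113/38 = 113/38; prior mean = 24/6 = 4. Difference = 113/38 − 4 = -39/38.

-39/38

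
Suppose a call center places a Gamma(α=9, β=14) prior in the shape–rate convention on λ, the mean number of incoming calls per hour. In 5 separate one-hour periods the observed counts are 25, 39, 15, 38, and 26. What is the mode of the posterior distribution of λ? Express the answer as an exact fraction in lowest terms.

151/19

Total count: 25 + 39 + 15 + 38 + 26 = 143.
Total exposure: 5 hours.
By Gamma–Poisson conjugacy, the posterior is Gamma(α + Σx, β + Σt) = Gamma(9 + 143, 14 + 5) = Gamma(152, 19).
Posterior mode = (α'−1)/β' = 151/19.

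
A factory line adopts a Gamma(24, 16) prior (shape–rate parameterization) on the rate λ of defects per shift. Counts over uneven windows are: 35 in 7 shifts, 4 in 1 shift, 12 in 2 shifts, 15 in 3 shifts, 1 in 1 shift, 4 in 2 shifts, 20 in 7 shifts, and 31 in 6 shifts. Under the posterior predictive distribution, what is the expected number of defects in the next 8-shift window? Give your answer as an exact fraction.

Total count: 35 + 4 + 12 + 15 + 1 + 4 + 20 + 31 = 122.
Total exposure: 7 + 1 + 2 + 3 + 1 + 2 + 7 + 6 = 29 shifts.
Conjugate update: add total count to the shape and total exposure to the rate, giving Gamma(146, 45).
Predictive mean over an 8-shift window = T·E[λ|data] = 8·146/45 = 1168/45.

1168/45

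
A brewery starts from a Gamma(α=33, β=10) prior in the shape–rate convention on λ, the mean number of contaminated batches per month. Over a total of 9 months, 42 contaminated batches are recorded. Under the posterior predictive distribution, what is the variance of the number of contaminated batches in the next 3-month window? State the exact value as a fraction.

Total count 42 over total exposure 9 months.
Conjugate update: add total count to the shape and total exposure to the rate, giving Gamma(75, 19).
The posterior predictive for a window of length T is Negative Binomial with variance T·α'·(β'+T)/β'² = 3·75·22/361 = 4950/361.

4950/361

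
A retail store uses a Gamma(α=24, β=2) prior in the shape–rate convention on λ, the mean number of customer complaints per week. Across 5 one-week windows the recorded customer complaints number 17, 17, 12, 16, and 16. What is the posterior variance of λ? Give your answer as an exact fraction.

Total count: 17 + 17 + 12 + 16 + 16 = 78.
Total exposure: 5 weeks.
Conjugate update: add total count to the shape and total exposure to the rate, giving Gamma(102, 7).
Posterior variance = α'/β'² = 102/49.

102/49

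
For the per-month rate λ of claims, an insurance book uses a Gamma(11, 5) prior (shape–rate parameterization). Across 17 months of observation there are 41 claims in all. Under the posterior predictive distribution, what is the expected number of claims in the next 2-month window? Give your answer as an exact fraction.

Total count 41 over total exposure 17 months.
Conjugate update: add total count to the shape and total exposure to the rate, giving Gamma(52, 22).
Predictive mean over a 2-month window = T·E[λ|data] = 2·52/22 = 52/11.

52/11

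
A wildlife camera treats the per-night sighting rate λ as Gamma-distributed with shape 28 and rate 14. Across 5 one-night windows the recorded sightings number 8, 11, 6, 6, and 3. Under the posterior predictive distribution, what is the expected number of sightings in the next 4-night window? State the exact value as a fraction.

248/19

Total count: 8 + 11 + 6 + 6 + 3 = 34.
Total exposure: 5 nights.
Conjugate update: add total count to the shape and total exposure to the rate, giving Gamma(62, 19).
Predictive mean over a 4-night window = T·E[λ|data] = 4·62/19 = 248/19.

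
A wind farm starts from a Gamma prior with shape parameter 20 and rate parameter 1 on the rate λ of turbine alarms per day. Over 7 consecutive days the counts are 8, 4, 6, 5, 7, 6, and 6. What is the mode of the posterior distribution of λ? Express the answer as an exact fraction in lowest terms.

61/8

Total count: 8 + 4 + 6 + 5 + 7 + 6 + 6 = 42.
Total exposure: 7 days.
Posterior: α' = 20 + 42 = 62, β' = 1 + 7 = 8.
Posterior mode = (α'−1)/β' = 61/8.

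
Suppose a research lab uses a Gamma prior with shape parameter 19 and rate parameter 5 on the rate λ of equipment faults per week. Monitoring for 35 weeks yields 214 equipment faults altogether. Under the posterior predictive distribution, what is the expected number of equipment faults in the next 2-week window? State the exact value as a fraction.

Total count 214 over total exposure 35 weeks.
By Gamma–Poisson conjugacy, the posterior is Gamma(α + Σx, β + Σt) = Gamma(19 + 214, 5 + 35) = Gamma(233, 40).
Predictive mean over a 2-week window = T·E[λ|data] = 2·233/40 = 233/20.

233/20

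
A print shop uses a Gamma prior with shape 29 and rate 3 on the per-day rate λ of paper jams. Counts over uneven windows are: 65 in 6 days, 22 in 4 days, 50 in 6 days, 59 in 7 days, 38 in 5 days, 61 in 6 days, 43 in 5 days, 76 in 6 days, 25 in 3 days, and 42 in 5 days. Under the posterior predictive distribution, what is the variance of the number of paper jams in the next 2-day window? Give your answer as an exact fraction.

7395/392

Total count: 65 + 22 + 50 + 59 + 38 + 61 + 43 + 76 + 25 + 42 = 481.
Total exposure: 6 + 4 + 6 + 7 + 5 + 6 + 5 + 6 + 3 + 5 = 53 days.
Posterior: α' = 29 + 481 = 510, β' = 3 + 53 = 56.
The posterior predictive for a window of length T is Negative Binomial with variance T·α'·(β'+T)/β'² = 2·510·58/3136 = 7395/392.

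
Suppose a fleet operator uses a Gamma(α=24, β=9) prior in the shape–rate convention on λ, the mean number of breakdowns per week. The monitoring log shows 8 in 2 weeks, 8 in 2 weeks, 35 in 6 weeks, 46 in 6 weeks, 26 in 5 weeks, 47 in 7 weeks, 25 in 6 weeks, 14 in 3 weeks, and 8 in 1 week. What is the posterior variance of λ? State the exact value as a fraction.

Total count: 8 + 8 + 35 + 46 + 26 + 47 + 25 + 14 + 8 = 217.
Total exposure: 2 + 2 + 6 + 6 + 5 + 7 + 6 + 3 + 1 = 38 weeks.
Posterior: α' = 24 + 217 = 241, β' = 9 + 38 = 47.
Posterior variance = α'/β'² = 241/2209.

241/2209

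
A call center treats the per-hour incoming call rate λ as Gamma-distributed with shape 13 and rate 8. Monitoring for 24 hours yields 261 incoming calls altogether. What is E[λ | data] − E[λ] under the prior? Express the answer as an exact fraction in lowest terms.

111/16

Total count 261 over total exposure 24 hours.
Gamma(α, β) with Poisson data over total exposure Σt gives posterior Gamma(α+Σx, β+Σt) = Gamma(274, 32).
Posterior mean = 274/32 = 137/16; prior mean = 13/8 = 13/8. Difference = 137/16 − 13/8 = 111/16.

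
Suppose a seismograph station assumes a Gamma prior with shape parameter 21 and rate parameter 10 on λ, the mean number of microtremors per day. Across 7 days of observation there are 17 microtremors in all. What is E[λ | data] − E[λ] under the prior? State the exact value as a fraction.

Total count 17 over total exposure 7 days.
Gamma(α, β) with Poisson data over total exposure Σt gives posterior Gamma(α+Σx, β+Σt) = Gamma(38, 17).
Posterior mean = 38/17 = 38/17; prior mean = 21/10 = 21/10. Difference = 38/17 − 21/10 = 23/170.

23/170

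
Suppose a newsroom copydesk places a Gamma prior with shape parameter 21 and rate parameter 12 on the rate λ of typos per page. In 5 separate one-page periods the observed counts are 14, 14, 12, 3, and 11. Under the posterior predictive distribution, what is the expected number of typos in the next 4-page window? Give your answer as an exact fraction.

300/17

Total count: 14 + 14 + 12 + 3 + 11 = 54.
Total exposure: 5 pages.
Posterior: α' = 21 + 54 = 75, β' = 12 + 5 = 17.
Predictive mean over a 4-page window = T·E[λ|data] = 4·75/17 = 300/17.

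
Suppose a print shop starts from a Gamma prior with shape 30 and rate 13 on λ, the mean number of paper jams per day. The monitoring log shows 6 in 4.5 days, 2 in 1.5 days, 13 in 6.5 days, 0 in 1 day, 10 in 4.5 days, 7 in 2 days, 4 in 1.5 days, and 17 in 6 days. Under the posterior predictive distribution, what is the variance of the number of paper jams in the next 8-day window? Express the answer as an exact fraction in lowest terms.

Total count: 6 + 2 + 13 + 0 + 10 + 7 + 4 + 17 = 59.
Total exposure: 4.5 + 1.5 + 6.5 + 1 + 4.5 + 2 + 1.5 + 6 = 27.5 days.
The Gamma prior is conjugate for the Poisson rate, so λ | data ~ Gamma(30+59, 13+27.5) = Gamma(89, 81/2).
The posterior predictive for a window of length T is Negative Binomial with variance T·α'·(β'+T)/β'² = 8·89·(97/2)/(6561/4) = 138128/6561.

138128/6561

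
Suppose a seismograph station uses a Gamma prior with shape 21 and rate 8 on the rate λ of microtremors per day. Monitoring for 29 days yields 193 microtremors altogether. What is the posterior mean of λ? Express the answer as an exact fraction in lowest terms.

Total count 193 over total exposure 29 days.
Posterior: α' = 21 + 193 = 214, β' = 8 + 29 = 37.
Posterior mean = α'/β' = 214/37.

214/37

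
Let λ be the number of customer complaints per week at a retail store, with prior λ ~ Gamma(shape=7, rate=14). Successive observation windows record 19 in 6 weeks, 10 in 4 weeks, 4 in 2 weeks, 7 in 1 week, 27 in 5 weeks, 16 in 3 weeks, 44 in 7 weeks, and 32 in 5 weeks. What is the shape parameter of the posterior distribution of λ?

Total count: 19 + 10 + 4 + 7 + 27 + 16 + 44 + 32 = 159.
Total exposure: 6 + 4 + 2 + 1 + 5 + 3 + 7 + 5 = 33 weeks.
Conjugate update: add total count to the shape and total exposure to the rate, giving Gamma(166, 47).

166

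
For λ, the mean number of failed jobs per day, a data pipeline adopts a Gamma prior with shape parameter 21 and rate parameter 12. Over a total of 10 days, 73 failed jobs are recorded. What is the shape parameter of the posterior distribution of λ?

Total count 73 over total exposure 10 days.
Posterior: α' = 21 + 73 = 94, β' = 12 + 10 = 22.

94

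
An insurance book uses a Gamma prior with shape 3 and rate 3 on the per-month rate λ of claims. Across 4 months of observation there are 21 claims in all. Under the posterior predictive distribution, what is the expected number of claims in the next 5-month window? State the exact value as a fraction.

120/7

Total count 21 over total exposure 4 months.
The Gamma prior is conjugate for the Poisson rate, so λ | data ~ Gamma(3+21, 3+4) = Gamma(24, 7).
Predictive mean over a 5-month window = T·E[λ|data] = 5·24/7 = 120/7.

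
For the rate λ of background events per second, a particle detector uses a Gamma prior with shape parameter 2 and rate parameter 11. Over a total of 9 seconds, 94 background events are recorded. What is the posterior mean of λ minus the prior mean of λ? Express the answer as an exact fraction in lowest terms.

254/55

Total count 94 over total exposure 9 seconds.
By Gamma–Poisson conjugacy, the posterior is Gamma(α + Σx, β + Σt) = Gamma(2 + 94, 11 + 9) = Gamma(96, 20).
Posterior mean = 96/20 = 24/5; prior mean = 2/11 = 2/11. Difference = 24/5 − 2/11 = 254/55.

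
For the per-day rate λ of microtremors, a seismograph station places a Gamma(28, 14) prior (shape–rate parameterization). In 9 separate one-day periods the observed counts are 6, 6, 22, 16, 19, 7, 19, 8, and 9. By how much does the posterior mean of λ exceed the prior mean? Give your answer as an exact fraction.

94/23

Total count: 6 + 6 + 22 + 16 + 19 + 7 + 19 + 8 + 9 = 112.
Total exposure: 9 days.
Conjugate update: add total count to the shape and total exposure to the rate, giving Gamma(140, 23).
Posterior mean = 140/23 = 140/23; prior mean = 28/14 = 2. Difference = 140/23 − 2 = 94/23.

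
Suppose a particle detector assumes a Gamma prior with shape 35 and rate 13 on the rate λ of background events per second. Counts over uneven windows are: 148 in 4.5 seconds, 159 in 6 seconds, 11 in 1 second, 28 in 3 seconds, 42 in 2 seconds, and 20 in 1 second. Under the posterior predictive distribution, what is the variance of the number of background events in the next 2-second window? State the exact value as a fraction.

115180/3721

Total count: 148 + 159 + 11 + 28 + 42 + 20 = 408.
Total exposure: 4.5 + 6 + 1 + 3 + 2 + 1 = 17.5 seconds.
By Gamma–Poisson conjugacy, the posterior is Gamma(α + Σx, β + Σt) = Gamma(35 + 408, 13 + 17.5) = Gamma(443, 61/2).
The posterior predictive for a window of length T is Negative Binomial with variance T·α'·(β'+T)/β'² = 2·443·(65/2)/(3721/4) = 115180/3721.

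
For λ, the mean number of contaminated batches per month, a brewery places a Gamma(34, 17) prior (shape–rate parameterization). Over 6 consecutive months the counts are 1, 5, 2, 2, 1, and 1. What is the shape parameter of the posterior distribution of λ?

46

Total count: 1 + 5 + 2 + 2 + 1 + 1 = 12.
Total exposure: 6 months.
The Gamma prior is conjugate for the Poisson rate, so λ | data ~ Gamma(34+12, 17+6) = Gamma(46, 23).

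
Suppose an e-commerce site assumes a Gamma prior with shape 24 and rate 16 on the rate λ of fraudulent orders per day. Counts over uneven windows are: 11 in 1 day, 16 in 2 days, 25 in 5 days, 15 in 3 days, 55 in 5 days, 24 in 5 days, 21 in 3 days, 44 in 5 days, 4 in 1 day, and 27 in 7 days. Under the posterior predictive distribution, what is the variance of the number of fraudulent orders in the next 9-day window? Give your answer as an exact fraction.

148428/2809

Total count: 11 + 16 + 25 + 15 + 55 + 24 + 21 + 44 + 4 + 27 = 242.
Total exposure: 1 + 2 + 5 + 3 + 5 + 5 + 3 + 5 + 1 + 7 = 37 days.
By Gamma–Poisson conjugacy, the posterior is Gamma(α + Σx, β + Σt) = Gamma(24 + 242, 16 + 37) = Gamma(266, 53).
The posterior predictive for a window of length T is Negative Binomial with variance T·α'·(β'+T)/β'² = 9·266·62/2809 = 148428/2809.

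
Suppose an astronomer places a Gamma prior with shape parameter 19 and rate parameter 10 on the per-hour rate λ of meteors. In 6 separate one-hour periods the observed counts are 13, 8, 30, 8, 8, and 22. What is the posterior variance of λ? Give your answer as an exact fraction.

Total count: 13 + 8 + 30 + 8 + 8 + 22 = 89.
Total exposure: 6 hours.
The Gamma prior is conjugate for the Poisson rate, so λ | data ~ Gamma(19+89, 10+6) = Gamma(108, 16).
Posterior variance = α'/β'² = 108/256 = 27/64.

27/64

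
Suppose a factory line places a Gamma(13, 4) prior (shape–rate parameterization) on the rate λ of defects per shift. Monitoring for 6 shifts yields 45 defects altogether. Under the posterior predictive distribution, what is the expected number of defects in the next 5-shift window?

29

Total count 45 over total exposure 6 shifts.
The Gamma prior is conjugate for the Poisson rate, so λ | data ~ Gamma(13+45, 4+6) = Gamma(58, 10).
Predictive mean over a 5-shift window = T·E[λ|data] = 5·58/10 = 29.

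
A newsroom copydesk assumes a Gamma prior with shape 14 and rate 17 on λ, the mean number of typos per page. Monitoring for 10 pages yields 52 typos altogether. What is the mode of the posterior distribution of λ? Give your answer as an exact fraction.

Total count 52 over total exposure 10 pages.
The Gamma prior is conjugate for the Poisson rate, so λ | data ~ Gamma(14+52, 17+10) = Gamma(66, 27).
Posterior mode = (α'−1)/β' = 65/27.

65/27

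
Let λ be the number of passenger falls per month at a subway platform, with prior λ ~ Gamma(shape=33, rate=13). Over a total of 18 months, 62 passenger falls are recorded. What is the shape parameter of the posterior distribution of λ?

Total count 62 over total exposure 18 months.
Gamma(α, β) with Poisson data over total exposure Σt gives posterior Gamma(α+Σx, β+Σt) = Gamma(95, 31).

95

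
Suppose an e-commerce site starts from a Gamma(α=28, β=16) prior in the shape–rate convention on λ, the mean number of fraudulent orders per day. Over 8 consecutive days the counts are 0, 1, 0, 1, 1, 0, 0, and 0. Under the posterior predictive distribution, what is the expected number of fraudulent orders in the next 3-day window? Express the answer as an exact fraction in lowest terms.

31/8

Total count: 0 + 1 + 0 + 1 + 1 + 0 + 0 + 0 = 3.
Total exposure: 8 days.
Conjugate update: add total count to the shape and total exposure to the rate, giving Gamma(31, 24).
Predictive mean over a 3-day window = T·E[λ|data] = 3·31/24 = 31/8.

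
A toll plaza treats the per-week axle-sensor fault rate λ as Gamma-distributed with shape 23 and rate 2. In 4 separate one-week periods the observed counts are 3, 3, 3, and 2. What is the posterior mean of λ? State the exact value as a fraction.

17/3

Total count: 3 + 3 + 3 + 2 = 11.
Total exposure: 4 weeks.
Gamma(α, β) with Poisson data over total exposure Σt gives posterior Gamma(α+Σx, β+Σt) = Gamma(34, 6).
Posterior mean = α'/β' = 34/6 = 17/3.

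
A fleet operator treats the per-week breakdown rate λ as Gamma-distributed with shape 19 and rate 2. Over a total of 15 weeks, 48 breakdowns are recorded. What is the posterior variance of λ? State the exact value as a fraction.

67/289

Total count 48 over total exposure 15 weeks.
By Gamma–Poisson conjugacy, the posterior is Gamma(α + Σx, β + Σt) = Gamma(19 + 48, 2 + 15) = Gamma(67, 17).
Posterior variance = α'/β'² = 67/289.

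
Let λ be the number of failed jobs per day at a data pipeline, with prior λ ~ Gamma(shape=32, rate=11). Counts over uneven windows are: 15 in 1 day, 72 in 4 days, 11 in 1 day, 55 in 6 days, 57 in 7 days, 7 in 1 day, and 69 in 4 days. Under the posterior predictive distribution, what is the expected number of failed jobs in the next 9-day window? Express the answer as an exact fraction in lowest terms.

2862/35

Total count: 15 + 72 + 11 + 55 + 57 + 7 + 69 = 286.
Total exposure: 1 + 4 + 1 + 6 + 7 + 1 + 4 = 24 days.
The Gamma prior is conjugate for the Poisson rate, so λ | data ~ Gamma(32+286, 11+24) = Gamma(318, 35).
Predictive mean over a 9-day window = T·E[λ|data] = 9·318/35 = 2862/35.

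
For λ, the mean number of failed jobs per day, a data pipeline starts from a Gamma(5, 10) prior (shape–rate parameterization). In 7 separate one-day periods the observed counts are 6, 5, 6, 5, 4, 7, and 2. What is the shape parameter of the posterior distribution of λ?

40

Total count: 6 + 5 + 6 + 5 + 4 + 7 + 2 = 35.
Total exposure: 7 days.
The Gamma prior is conjugate for the Poisson rate, so λ | data ~ Gamma(5+35, 10+7) = Gamma(40, 17).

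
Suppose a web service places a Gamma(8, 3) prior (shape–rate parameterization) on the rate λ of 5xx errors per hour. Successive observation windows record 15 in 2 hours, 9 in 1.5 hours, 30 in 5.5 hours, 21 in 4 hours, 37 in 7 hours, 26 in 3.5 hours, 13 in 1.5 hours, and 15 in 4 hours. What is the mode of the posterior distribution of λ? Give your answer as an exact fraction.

Total count: 15 + 9 + 30 + 21 + 37 + 26 + 13 + 15 = 166.
Total exposure: 2 + 1.5 + 5.5 + 4 + 7 + 3.5 + 1.5 + 4 = 29 hours.
Conjugate update: add total count to the shape and total exposure to the rate, giving Gamma(174, 32).
Posterior mode = (α'−1)/β' = 173/32.

173/32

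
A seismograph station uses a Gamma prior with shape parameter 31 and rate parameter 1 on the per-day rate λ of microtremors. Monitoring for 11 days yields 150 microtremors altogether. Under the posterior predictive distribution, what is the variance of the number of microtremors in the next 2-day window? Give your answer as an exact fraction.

Total count 150 over total exposure 11 days.
By Gamma–Poisson conjugacy, the posterior is Gamma(α + Σx, β + Σt) = Gamma(31 + 150, 1 + 11) = Gamma(181, 12).
The posterior predictive for a window of length T is Negative Binomial with variance T·α'·(β'+T)/β'² = 2·181·14/144 = 1267/36.

1267/36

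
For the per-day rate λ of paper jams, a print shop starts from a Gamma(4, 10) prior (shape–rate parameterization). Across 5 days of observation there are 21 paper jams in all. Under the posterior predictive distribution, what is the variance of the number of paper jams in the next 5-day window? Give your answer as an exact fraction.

Total count 21 over total exposure 5 days.
Gamma(α, β) with Poisson data over total exposure Σt gives posterior Gamma(α+Σx, β+Σt) = Gamma(25, 15).
The posterior predictive for a window of length T is Negative Binomial with variance T·α'·(β'+T)/β'² = 5·25·20/225 = 100/9.

100/9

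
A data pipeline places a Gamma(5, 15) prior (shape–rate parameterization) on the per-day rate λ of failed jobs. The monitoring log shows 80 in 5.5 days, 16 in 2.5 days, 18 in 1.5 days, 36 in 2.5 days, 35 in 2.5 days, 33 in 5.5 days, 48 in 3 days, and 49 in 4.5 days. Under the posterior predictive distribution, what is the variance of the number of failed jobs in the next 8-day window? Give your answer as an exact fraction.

Total count: 80 + 16 + 18 + 36 + 35 + 33 + 48 + 49 = 315.
Total exposure: 5.5 + 2.5 + 1.5 + 2.5 + 2.5 + 5.5 + 3 + 4.5 = 27.5 days.
Conjugate update: add total count to the shape and total exposure to the rate, giving Gamma(320, 85/2).
The posterior predictive for a window of length T is Negative Binomial with variance T·α'·(β'+T)/β'² = 8·320·(101/2)/(7225/4) = 103424/1445.

103424/1445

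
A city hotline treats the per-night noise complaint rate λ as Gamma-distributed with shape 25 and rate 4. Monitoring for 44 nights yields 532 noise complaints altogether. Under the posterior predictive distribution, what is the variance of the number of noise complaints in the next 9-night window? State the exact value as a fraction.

Total count 532 over total exposure 44 nights.
Gamma(α, β) with Poisson data over total exposure Σt gives posterior Gamma(α+Σx, β+Σt) = Gamma(557, 48).
The posterior predictive for a window of length T is Negative Binomial with variance T·α'·(β'+T)/β'² = 9·557·57/2304 = 31749/256.

31749/256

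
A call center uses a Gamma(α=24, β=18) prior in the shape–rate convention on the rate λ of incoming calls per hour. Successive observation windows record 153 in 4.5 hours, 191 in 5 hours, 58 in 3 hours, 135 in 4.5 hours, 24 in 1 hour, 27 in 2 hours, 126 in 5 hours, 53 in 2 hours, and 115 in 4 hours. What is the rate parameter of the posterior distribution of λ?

Total count: 153 + 191 + 58 + 135 + 24 + 27 + 126 + 53 + 115 = 882.
Total exposure: 4.5 + 5 + 3 + 4.5 + 1 + 2 + 5 + 2 + 4 = 31 hours.
Posterior: α' = 24 + 882 = 906, β' = 18 + 31 = 49.

49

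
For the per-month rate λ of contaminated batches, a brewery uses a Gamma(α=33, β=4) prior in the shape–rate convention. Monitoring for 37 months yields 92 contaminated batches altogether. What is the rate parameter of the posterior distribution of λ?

Total count 92 over total exposure 37 months.
Conjugate update: add total count to the shape and total exposure to the rate, giving Gamma(125, 41).

41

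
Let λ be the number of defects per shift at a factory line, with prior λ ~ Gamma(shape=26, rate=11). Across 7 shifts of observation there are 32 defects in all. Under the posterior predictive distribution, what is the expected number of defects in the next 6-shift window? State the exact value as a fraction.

Total count 32 over total exposure 7 shifts.
Gamma(α, β) with Poisson data over total exposure Σt gives posterior Gamma(α+Σx, β+Σt) = Gamma(58, 18).
Predictive mean over a 6-shift window = T·E[λ|data] = 6·58/18 = 58/3.

58/3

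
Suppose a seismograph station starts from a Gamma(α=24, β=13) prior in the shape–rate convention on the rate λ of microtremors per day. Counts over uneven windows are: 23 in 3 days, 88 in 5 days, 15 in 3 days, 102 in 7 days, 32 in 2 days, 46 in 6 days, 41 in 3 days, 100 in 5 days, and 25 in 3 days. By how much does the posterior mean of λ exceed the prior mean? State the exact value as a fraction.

2624/325

Total count: 23 + 88 + 15 + 102 + 32 + 46 + 41 + 100 + 25 = 472.
Total exposure: 3 + 5 + 3 + 7 + 2 + 6 + 3 + 5 + 3 = 37 days.
Posterior: α' = 24 + 472 = 496, β' = 13 + 37 = 50.
Posterior mean = 496/50 = 248/25; prior mean = 24/13 = 24/13. Difference = 248/25 − 24/13 = 2624/325.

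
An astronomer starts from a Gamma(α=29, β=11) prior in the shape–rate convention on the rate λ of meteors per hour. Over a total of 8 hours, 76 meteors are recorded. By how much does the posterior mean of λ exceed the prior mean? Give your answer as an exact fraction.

Total count 76 over total exposure 8 hours.
By Gamma–Poisson conjugacy, the posterior is Gamma(α + Σx, β + Σt) = Gamma(29 + 76, 11 + 8) = Gamma(105, 19).
Posterior mean = 105/19 = 105/19; prior mean = 29/11 = 29/11. Difference = 105/19 − 29/11 = 604/209.

604/209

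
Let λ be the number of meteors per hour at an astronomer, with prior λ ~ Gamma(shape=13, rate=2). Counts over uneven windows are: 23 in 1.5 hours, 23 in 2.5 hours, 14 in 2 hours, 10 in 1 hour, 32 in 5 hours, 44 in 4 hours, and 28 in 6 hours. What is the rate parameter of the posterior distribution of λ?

Total count: 23 + 23 + 14 + 10 + 32 + 44 + 28 = 174.
Total exposure: 1.5 + 2.5 + 2 + 1 + 5 + 4 + 6 = 22 hours.
Gamma(α, β) with Poisson data over total exposure Σt gives posterior Gamma(α+Σx, β+Σt) = Gamma(187, 24).

24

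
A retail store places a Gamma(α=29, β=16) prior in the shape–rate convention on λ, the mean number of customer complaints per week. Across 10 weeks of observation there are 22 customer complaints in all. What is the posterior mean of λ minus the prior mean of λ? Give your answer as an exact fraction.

31/208

Total count 22 over total exposure 10 weeks.
Gamma(α, β) with Poisson data over total exposure Σt gives posterior Gamma(α+Σx, β+Σt) = Gamma(51, 26).
Posterior mean = 51/26 = 51/26; prior mean = 29/16 = 29/16. Difference = 51/26 − 29/16 = 31/208.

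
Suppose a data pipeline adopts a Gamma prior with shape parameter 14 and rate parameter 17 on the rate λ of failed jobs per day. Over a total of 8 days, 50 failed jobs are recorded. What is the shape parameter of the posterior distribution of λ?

Total count 50 over total exposure 8 days.
Conjugate update: add total count to the shape and total exposure to the rate, giving Gamma(64, 25).

64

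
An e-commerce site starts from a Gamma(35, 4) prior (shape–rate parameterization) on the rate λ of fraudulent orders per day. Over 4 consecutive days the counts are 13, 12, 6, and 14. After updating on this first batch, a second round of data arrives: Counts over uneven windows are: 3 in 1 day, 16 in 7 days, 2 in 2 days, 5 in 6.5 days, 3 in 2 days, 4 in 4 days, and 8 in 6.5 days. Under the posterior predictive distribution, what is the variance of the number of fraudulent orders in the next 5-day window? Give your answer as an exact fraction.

25410/1369

Total count: 13 + 12 + 6 + 14 = 45.
Total exposure: 4 days.
After the first batch: Gamma(35 + 45, 4 + 4) = Gamma(80, 8).
Total count: 3 + 16 + 2 + 5 + 3 + 4 + 8 = 41.
Total exposure: 1 + 7 + 2 + 6.5 + 2 + 4 + 6.5 = 29 days.
After the second batch: Gamma(80 + 41, 8 + 29) = Gamma(121, 37).
The posterior predictive for a window of length T is Negative Binomial with variance T·α'·(β'+T)/β'² = 5·121·42/1369 = 25410/1369.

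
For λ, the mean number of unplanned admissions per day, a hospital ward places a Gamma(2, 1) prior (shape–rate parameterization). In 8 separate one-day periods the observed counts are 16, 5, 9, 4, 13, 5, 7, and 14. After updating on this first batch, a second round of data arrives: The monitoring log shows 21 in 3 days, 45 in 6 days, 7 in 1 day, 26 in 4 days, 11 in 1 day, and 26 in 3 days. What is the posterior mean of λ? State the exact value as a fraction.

211/27

Total count: 16 + 5 + 9 + 4 + 13 + 5 + 7 + 14 = 73.
Total exposure: 8 days.
After the first batch: Gamma(2 + 73, 1 + 8) = Gamma(75, 9).
Total count: 21 + 45 + 7 + 26 + 11 + 26 = 136.
Total exposure: 3 + 6 + 1 + 4 + 1 + 3 = 18 days.
After the second batch: Gamma(75 + 136, 9 + 18) = Gamma(211, 27).
Posterior mean = α'/β' = 211/27.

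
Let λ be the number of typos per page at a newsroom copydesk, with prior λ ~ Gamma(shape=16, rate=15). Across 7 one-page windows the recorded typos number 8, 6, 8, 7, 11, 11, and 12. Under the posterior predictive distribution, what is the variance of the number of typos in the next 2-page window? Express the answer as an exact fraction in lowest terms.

Total count: 8 + 6 + 8 + 7 + 11 + 11 + 12 = 63.
Total exposure: 7 pages.
Conjugate update: add total count to the shape and total exposure to the rate, giving Gamma(79, 22).
The posterior predictive for a window of length T is Negative Binomial with variance T·α'·(β'+T)/β'² = 2·79·24/484 = 948/121.

948/121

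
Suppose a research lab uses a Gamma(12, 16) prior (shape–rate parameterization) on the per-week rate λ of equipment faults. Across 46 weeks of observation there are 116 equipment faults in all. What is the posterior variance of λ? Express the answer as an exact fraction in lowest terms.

Total count 116 over total exposure 46 weeks.
Conjugate update: add total count to the shape and total exposure to the rate, giving Gamma(128, 62).
Posterior variance = α'/β'² = 128/3844 = 32/961.

32/961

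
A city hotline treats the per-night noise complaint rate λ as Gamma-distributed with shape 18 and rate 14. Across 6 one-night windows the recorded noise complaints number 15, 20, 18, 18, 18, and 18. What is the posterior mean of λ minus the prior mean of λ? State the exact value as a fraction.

139/28

Total count: 15 + 20 + 18 + 18 + 18 + 18 = 107.
Total exposure: 6 nights.
The Gamma prior is conjugate for the Poisson rate, so λ | data ~ Gamma(18+107, 14+6) = Gamma(125, 20).
Posterior mean = 125/20 = 25/4; prior mean = 18/14 = 9/7. Difference = 25/4 − 9/7 = 139/28.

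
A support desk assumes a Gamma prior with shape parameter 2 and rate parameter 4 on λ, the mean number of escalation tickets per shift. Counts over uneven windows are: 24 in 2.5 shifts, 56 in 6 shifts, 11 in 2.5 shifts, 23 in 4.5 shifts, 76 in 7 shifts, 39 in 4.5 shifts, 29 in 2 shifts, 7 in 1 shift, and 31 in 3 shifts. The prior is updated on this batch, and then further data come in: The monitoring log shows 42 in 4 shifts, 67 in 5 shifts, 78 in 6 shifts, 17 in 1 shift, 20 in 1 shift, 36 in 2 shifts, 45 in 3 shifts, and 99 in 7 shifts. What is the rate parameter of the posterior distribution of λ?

Total count: 24 + 56 + 11 + 23 + 76 + 39 + 29 + 7 + 31 = 296.
Total exposure: 2.5 + 6 + 2.5 + 4.5 + 7 + 4.5 + 2 + 1 + 3 = 33 shifts.
After the first batch: Gamma(2 + 296, 4 + 33) = Gamma(298, 37).
Total count: 42 + 67 + 78 + 17 + 20 + 36 + 45 + 99 = 404.
Total exposure: 4 + 5 + 6 + 1 + 1 + 2 + 3 + 7 = 29 shifts.
After the second batch: Gamma(298 + 404, 37 + 29) = Gamma(702, 66).

66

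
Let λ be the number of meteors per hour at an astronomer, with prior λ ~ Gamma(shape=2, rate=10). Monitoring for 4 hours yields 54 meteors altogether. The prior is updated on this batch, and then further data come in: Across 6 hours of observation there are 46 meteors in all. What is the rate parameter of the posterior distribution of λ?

20

Total count 54 over total exposure 4 hours.
After the first batch: Gamma(2 + 54, 10 + 4) = Gamma(56, 14).
Total count 46 over total exposure 6 hours.
After the second batch: Gamma(56 + 46, 14 + 6) = Gamma(102, 20).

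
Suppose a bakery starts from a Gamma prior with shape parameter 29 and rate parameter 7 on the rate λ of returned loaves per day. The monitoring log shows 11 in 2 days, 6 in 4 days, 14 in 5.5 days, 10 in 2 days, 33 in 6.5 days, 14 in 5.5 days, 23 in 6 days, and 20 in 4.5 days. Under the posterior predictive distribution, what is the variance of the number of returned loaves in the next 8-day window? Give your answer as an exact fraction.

65280/1849

Total count: 11 + 6 + 14 + 10 + 33 + 14 + 23 + 20 = 131.
Total exposure: 2 + 4 + 5.5 + 2 + 6.5 + 5.5 + 6 + 4.5 = 36 days.
Posterior: α' = 29 + 131 = 160, β' = 7 + 36 = 43.
The posterior predictive for a window of length T is Negative Binomial with variance T·α'·(β'+T)/β'² = 8·160·51/1849 = 65280/1849.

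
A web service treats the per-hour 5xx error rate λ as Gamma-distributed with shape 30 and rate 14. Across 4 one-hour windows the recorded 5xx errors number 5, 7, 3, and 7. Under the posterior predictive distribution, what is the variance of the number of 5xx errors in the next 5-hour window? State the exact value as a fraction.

1495/81

Total count: 5 + 7 + 3 + 7 = 22.
Total exposure: 4 hours.
Conjugate update: add total count to the shape and total exposure to the rate, giving Gamma(52, 18).
The posterior predictive for a window of length T is Negative Binomial with variance T·α'·(β'+T)/β'² = 5·52·23/324 = 1495/81.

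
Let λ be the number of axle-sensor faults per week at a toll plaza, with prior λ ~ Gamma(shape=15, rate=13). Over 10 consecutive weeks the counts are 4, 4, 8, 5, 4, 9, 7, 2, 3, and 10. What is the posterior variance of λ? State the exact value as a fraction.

Total count: 4 + 4 + 8 + 5 + 4 + 9 + 7 + 2 + 3 + 10 = 56.
Total exposure: 10 weeks.
Posterior: α' = 15 + 56 = 71, β' = 13 + 10 = 23.
Posterior variance = α'/β'² = 71/529.

71/529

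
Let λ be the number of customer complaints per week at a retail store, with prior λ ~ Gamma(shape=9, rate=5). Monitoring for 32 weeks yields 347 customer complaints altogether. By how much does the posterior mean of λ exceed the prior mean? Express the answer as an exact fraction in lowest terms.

Total count 347 over total exposure 32 weeks.
Posterior: α' = 9 + 347 = 356, β' = 5 + 32 = 37.
Posterior mean = 356/37 = 356/37; prior mean = 9/5 = 9/5. Difference = 356/37 − 9/5 = 1447/185.

1447/185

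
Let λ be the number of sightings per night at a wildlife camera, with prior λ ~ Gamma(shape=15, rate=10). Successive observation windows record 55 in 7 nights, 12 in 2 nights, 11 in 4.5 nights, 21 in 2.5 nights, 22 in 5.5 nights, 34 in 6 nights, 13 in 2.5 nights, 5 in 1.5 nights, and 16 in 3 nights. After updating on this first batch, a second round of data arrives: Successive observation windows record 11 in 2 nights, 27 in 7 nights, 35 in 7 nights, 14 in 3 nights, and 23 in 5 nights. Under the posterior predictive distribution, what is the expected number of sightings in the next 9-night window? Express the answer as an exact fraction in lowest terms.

Total count: 55 + 12 + 11 + 21 + 22 + 34 + 13 + 5 + 16 = 189.
Total exposure: 7 + 2 + 4.5 + 2.5 + 5.5 + 6 + 2.5 + 1.5 + 3 = 34.5 nights.
After the first batch: Gamma(15 + 189, 10 + 34.5) = Gamma(204, 89/2).
Total count: 11 + 27 + 35 + 14 + 23 = 110.
Total exposure: 2 + 7 + 7 + 3 + 5 = 24 nights.
After the second batch: Gamma(204 + 110, 89/2 + 24) = Gamma(314, 137/2).
Predictive mean over a 9-night window = T·E[λ|data] = 9·314/(137/2) = 5652/137.

5652/137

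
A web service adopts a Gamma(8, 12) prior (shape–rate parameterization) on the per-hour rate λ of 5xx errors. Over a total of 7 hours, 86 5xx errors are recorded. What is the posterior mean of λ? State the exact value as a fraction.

Total count 86 over total exposure 7 hours.
Conjugate update: add total count to the shape and total exposure to the rate, giving Gamma(94, 19).
Posterior mean = α'/β' = 94/19.

94/19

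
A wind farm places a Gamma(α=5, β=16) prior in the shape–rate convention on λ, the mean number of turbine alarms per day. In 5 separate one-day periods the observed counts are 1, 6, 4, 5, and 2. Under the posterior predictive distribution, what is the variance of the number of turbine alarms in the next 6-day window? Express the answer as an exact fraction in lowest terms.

Total count: 1 + 6 + 4 + 5 + 2 = 18.
Total exposure: 5 days.
Gamma(α, β) with Poisson data over total exposure Σt gives posterior Gamma(α+Σx, β+Σt) = Gamma(23, 21).
The posterior predictive for a window of length T is Negative Binomial with variance T·α'·(β'+T)/β'² = 6·23·27/441 = 414/49.

414/49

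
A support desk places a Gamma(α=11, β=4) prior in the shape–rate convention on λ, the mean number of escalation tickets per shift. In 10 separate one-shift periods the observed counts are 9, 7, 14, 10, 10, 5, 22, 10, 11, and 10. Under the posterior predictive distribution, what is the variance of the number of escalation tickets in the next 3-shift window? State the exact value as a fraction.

Total count: 9 + 7 + 14 + 10 + 10 + 5 + 22 + 10 + 11 + 10 = 108.
Total exposure: 10 shifts.
Conjugate update: add total count to the shape and total exposure to the rate, giving Gamma(119, 14).
The posterior predictive for a window of length T is Negative Binomial with variance T·α'·(β'+T)/β'² = 3·119·17/196 = 867/28.

867/28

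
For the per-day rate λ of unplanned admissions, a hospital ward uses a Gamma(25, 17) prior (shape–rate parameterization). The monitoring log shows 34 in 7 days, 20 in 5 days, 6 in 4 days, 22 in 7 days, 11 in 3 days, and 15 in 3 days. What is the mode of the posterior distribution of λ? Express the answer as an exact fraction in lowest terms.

Total count: 34 + 20 + 6 + 22 + 11 + 15 = 108.
Total exposure: 7 + 5 + 4 + 7 + 3 + 3 = 29 days.
Posterior: α' = 25 + 108 = 133, β' = 17 + 29 = 46.
Posterior mode = (α'−1)/β' = 132/46 = 66/23.

66/23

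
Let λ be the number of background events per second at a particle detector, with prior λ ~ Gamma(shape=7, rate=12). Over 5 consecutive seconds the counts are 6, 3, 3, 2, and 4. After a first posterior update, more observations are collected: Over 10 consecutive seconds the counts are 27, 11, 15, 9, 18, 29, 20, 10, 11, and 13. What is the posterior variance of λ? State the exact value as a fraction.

188/729

Total count: 6 + 3 + 3 + 2 + 4 = 18.
Total exposure: 5 seconds.
After the first batch: Gamma(7 + 18, 12 + 5) = Gamma(25, 17).
Total count: 27 + 11 + 15 + 9 + 18 + 29 + 20 + 10 + 11 + 13 = 163.
Total exposure: 10 seconds.
After the second batch: Gamma(25 + 163, 17 + 10) = Gamma(188, 27).
Posterior variance = α'/β'² = 188/729.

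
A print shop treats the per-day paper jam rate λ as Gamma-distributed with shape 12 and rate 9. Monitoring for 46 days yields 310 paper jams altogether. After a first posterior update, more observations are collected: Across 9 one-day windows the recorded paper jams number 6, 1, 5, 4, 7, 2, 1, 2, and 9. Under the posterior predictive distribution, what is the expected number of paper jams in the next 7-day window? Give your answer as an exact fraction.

Total count 310 over total exposure 46 days.
After the first batch: Gamma(12 + 310, 9 + 46) = Gamma(322, 55).
Total count: 6 + 1 + 5 + 4 + 7 + 2 + 1 + 2 + 9 = 37.
Total exposure: 9 days.
After the second batch: Gamma(322 + 37, 55 + 9) = Gamma(359, 64).
Predictive mean over a 7-day window = T·E[λ|data] = 7·359/64 = 2513/64.

2513/64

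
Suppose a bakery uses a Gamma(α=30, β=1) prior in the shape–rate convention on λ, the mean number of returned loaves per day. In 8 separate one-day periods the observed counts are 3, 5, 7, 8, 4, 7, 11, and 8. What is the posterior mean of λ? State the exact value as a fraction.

83/9

Total count: 3 + 5 + 7 + 8 + 4 + 7 + 11 + 8 = 53.
Total exposure: 8 days.
The Gamma prior is conjugate for the Poisson rate, so λ | data ~ Gamma(30+53, 1+8) = Gamma(83, 9).
Posterior mean = α'/β' = 83/9.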